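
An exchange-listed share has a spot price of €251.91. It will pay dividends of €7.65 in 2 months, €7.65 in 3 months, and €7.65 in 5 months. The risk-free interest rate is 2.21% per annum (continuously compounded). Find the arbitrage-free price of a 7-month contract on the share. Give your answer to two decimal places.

PV(dividends) I = 7.65·e^(−0.0221·2/12) + 7.65·e^(−0.0221·3/12) + 7.65·e^(−0.0221·5/12)
I = 7.6219 + 7.6079 + 7.5799 = 22.8097
F = (S − I)·e^(rT) = (251.91 − 22.8097) · e^(0.0221·7/12)
= 229.1003 · e^0.012892 = 229.1003 × 1.012975 = €232.07

€232.07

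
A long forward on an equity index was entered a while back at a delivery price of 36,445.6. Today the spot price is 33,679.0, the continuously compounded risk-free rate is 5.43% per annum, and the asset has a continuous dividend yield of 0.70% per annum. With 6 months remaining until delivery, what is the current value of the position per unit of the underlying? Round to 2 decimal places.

Current fair forward for the remaining 6 months: F = S·e^((r − q)·T), (r − q) = 0.0543 − 0.0070 = 0.0473
F = 33679.0 · e^(0.0473 × 6/12) = 33679.0 × 1.02393188 = 34485.0018
Value of long forward = (F − K)·e^(−rT) = (34485.0018 − 36445.6) · e^(−0.0543·6/12)
= -1960.5982 × 0.97321525 = -1908.08

-1908.08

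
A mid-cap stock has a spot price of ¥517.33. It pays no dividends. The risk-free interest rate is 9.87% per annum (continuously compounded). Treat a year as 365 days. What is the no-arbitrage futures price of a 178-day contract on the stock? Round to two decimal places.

F = S·e^(rT) = 517.33 · e^(0.0987 × 178/365)
= 517.33 · e^0.048133 = 517.33 × 1.049310
F = ¥542.84

¥542.84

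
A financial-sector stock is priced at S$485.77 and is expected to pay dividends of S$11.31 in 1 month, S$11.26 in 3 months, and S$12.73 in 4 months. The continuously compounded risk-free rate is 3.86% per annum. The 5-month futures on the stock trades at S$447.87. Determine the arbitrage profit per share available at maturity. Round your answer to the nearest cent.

S$10.22 per share

PV(dividends) I = 11.31·e^(−0.0386·1/12) + 11.26·e^(−0.0386·3/12) + 12.73·e^(−0.0386·4/12) = 34.9928
Fair futures F* = (S − I)·e^(rT) = (485.77 − 34.9928)·e^0.016083 = 450.7772 × 1.016213 = 458.0857
Market S$447.87 < fair 458.0857: forward underpriced → reverse cash-and-carry (short the stock, invest proceeds at r, pay the dividends, go long the forward).
Profit at T = |F_mkt − F*| = |447.87 − 458.0857| = S$10.22 per share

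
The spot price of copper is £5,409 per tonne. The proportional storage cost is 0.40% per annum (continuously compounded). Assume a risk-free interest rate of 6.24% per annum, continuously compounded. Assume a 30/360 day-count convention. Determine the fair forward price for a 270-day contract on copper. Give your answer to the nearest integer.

£5,685 per tonne

Net carry = r + u − y = 0.0624 + 0.0040 − 0.0000 = 0.0664
F = S·e^((r+u−y)T) = 5409 · e^(0.0664 × 270/360) = 5409 · e^0.049800
= 5409 × 1.051061 = £5,685 per tonne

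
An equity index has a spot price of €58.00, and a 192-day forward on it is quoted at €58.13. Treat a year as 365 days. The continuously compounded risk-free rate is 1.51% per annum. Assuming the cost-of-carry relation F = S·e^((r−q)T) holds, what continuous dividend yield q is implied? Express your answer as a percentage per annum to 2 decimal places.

1.08%

From F = S·e^((r−q)T): (r − q) = ln(F/S)/T
ln(58.13/58.00) = ln(1.002241) = 0.002238
(r − q) = 0.002238 / (192/365) = 0.004255
q = r − ln(F/S)/T = 0.0151 − 0.004255 = 0.010845
q = 1.08%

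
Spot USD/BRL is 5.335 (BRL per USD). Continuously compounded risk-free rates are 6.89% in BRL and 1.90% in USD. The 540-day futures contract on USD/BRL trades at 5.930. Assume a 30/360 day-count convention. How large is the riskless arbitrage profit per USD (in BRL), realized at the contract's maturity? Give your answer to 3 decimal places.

Fair futures: F* = S·e^(carry·T), with carry = (r_BRL − r_USD) = 0.0689 − 0.0190 = 0.0499
F* = 5.335 · e^(0.0499 × 540/360) = 5.335 · e^0.074850 = 5.335 × 1.077722 = 5.7496
Market 5.930 > fair 5.7496: forward overpriced → cash-and-carry (buy spot, short the forward).
At maturity, profit = |F_mkt − F*| = |5.930 − 5.7496| = 0.180 per USD (in BRL)

0.180 per USD (in BRL)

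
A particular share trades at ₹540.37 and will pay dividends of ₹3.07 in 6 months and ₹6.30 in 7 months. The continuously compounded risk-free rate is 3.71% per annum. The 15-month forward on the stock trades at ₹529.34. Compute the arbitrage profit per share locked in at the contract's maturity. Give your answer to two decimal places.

PV(dividends) I = 3.07·e^(−0.0371·6/12) + 6.30·e^(−0.0371·7/12) = 9.1787
Fair forward F* = (S − I)·e^(rT) = (540.37 − 9.1787)·e^0.046375 = 531.1913 × 1.047467 = 556.4054
Market ₹529.34 < fair 556.4054: forward underpriced → reverse cash-and-carry (short the stock, invest proceeds at r, pay the dividends, go long the forward).
Profit at T = |F_mkt − F*| = |529.34 − 556.4054| = ₹27.07 per share

₹27.07 per share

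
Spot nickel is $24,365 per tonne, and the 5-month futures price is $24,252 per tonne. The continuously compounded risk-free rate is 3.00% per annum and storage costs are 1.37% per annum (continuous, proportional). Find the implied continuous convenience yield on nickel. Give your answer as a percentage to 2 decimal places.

5.49%

F = S·e^((r+u−y)T) ⇒ (r+u−y) = ln(F/S)/T
ln(24252/24365) = -0.004649; /T ⇒ -0.011158
y = r + u − ln(F/S)/T = 0.0300 + 0.0137 + 0.011158 = 0.054858
y = 5.49%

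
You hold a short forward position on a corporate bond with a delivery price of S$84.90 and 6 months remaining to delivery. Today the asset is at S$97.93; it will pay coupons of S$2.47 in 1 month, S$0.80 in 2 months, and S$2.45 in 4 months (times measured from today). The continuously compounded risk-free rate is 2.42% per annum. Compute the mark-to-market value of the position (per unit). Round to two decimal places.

-S$8.36

PV(remaining coupons) I = 2.47·e^(−0.0242·1/12) + 0.80·e^(−0.0242·2/12) + 2.45·e^(−0.0242·4/12) = 5.6921
Current forward F = (S − I)·e^(rT) = (97.93 − 5.6921)·e^(0.0242·6/12) = 92.2379 × 1.012174 = 93.3608
Value (long) = (F − K)·e^(−rT) = (93.3608 − 84.90) × 0.987973 = 8.3590
Short position value = −(long value) = -S$8.36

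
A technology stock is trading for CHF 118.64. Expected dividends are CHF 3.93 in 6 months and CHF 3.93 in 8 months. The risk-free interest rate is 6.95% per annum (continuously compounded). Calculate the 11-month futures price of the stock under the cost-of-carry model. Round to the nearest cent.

CHF 118.40

PV(dividends) I = 3.93·e^(−0.0695·6/12) + 3.93·e^(−0.0695·8/12)
I = 3.7958 + 3.7521 = 7.5479
F = (S − I)·e^(rT) = (118.64 − 7.5479) · e^(0.0695·11/12)
= 111.0921 · e^0.063708 = 111.0921 × 1.065781 = CHF 118.40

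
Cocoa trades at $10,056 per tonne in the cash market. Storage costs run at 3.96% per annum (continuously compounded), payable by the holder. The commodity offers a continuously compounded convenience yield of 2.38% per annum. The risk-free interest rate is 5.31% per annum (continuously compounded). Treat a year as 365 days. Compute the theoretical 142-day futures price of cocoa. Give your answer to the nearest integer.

Net carry = r + u − y = 0.0531 + 0.0396 − 0.0238 = 0.0689
F = S·e^((r+u−y)T) = 10056 · e^(0.0689 × 142/365) = 10056 · e^0.026805
= 10056 × 1.027167 = $10,329 per tonne

$10,329 per tonne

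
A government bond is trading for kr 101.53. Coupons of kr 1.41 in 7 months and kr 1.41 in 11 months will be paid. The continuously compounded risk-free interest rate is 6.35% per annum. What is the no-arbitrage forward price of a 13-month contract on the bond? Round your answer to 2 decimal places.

kr 105.88

PV(coupons) I = 1.41·e^(−0.0635·7/12) + 1.41·e^(−0.0635·11/12)
I = 1.3587 + 1.3303 = 2.6890
F = (S − I)·e^(rT) = (101.53 − 2.6890) · e^(0.0635·13/12)
= 98.8410 · e^0.068792 = 98.8410 × 1.071213 = kr 105.88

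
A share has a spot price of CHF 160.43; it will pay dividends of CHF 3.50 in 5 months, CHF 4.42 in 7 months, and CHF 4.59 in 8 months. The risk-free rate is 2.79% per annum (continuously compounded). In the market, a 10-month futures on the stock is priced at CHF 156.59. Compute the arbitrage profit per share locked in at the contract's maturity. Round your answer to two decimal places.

CHF 4.99 per share

PV(dividends) I = 3.50·e^(−0.0279·5/12) + 4.42·e^(−0.0279·7/12) + 4.59·e^(−0.0279·8/12) = 12.3136
Fair futures F* = (S − I)·e^(rT) = (160.43 − 12.3136)·e^0.023250 = 148.1164 × 1.023522 = 151.6004
Market CHF 156.59 > fair 151.6004: forward overpriced → cash-and-carry (borrow at r, buy the stock and collect the dividends, short the forward).
Profit at T = |F_mkt − F*| = |156.59 − 151.6004| = CHF 4.99 per share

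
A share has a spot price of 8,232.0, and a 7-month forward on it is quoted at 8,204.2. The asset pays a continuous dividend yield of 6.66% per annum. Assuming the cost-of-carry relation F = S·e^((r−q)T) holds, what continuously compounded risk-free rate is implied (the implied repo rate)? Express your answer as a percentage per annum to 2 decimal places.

From F = S·e^((r−q)T): (r − q) = ln(F/S)/T
ln(8204.2/8232.0) = ln(0.996623) = -0.003383
(r − q) = -0.003383 / (7/12) = -0.005799
r = ln(F/S)/T + q = -0.005799 + 0.0666 = 0.060801
r = 6.08%

6.08%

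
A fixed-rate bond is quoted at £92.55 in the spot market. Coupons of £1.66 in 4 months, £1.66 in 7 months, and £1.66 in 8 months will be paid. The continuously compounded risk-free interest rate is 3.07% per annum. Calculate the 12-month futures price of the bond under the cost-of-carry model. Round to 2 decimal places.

PV(coupons) I = 1.66·e^(−0.0307·4/12) + 1.66·e^(−0.0307·7/12) + 1.66·e^(−0.0307·8/12)
I = 1.6431 + 1.6305 + 1.6264 = 4.9000
F = (S − I)·e^(rT) = (92.55 − 4.9000) · e^(0.0307·12/12)
= 87.6500 · e^0.030700 = 87.6500 × 1.031176 = £90.38

£90.38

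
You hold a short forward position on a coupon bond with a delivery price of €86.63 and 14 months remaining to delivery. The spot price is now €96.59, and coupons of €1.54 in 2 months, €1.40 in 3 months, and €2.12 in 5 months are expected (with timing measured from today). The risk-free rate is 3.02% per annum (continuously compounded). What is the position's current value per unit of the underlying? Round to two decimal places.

PV(remaining coupons) I = 1.54·e^(−0.0302·2/12) + 1.40·e^(−0.0302·3/12) + 2.12·e^(−0.0302·5/12) = 5.0152
Current forward F = (S − I)·e^(rT) = (96.59 − 5.0152)·e^(0.0302·14/12) = 91.5748 × 1.035861 = 94.8588
Value (long) = (F − K)·e^(−rT) = (94.8588 − 86.63) × 0.965380 = 7.9439
Short position value = −(long value) = -€7.94

-€7.94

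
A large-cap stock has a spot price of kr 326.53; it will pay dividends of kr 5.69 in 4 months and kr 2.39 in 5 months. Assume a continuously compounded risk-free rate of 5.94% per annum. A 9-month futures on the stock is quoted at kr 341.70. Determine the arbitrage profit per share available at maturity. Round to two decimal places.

kr 8.56 per share

PV(dividends) I = 5.69·e^(−0.0594·4/12) + 2.39·e^(−0.0594·5/12) = 7.9100
Fair futures F* = (S − I)·e^(rT) = (326.53 − 7.9100)·e^0.044550 = 318.6200 × 1.045557 = 333.1354
Market kr 341.70 > fair 333.1354: forward overpriced → cash-and-carry (borrow at r, buy the stock and collect the dividends, short the forward).
Profit at T = |F_mkt − F*| = |341.70 − 333.1354| = kr 8.56 per share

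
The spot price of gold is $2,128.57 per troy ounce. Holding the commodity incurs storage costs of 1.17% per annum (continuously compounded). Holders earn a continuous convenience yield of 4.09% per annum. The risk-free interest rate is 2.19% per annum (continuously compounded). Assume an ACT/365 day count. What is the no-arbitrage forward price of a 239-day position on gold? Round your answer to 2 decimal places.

Net carry = r + u − y = 0.0219 + 0.0117 − 0.0409 = -0.0073
F = S·e^((r+u−y)T) = 2128.57 · e^(-0.0073 × 239/365) = 2128.57 · e^-0.00478000
= 2128.57 × 0.99523141 = $2,118.42 per troy ounce

$2,118.42 per troy ounce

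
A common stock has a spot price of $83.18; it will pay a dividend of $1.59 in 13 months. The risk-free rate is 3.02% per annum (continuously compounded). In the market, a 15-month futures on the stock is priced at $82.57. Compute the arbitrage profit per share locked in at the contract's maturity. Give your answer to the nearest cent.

PV(dividends) I = 1.59·e^(−0.0302·13/12) = 1.5388
Fair futures F* = (S − I)·e^(rT) = (83.18 − 1.5388)·e^0.037750 = 81.6412 × 1.038472 = 84.7821
Market $82.57 < fair 84.7821: forward underpriced → reverse cash-and-carry (short the stock, invest proceeds at r, pay the dividends, go long the forward).
Profit at T = |F_mkt − F*| = |82.57 − 84.7821| = $2.21 per share

$2.21 per share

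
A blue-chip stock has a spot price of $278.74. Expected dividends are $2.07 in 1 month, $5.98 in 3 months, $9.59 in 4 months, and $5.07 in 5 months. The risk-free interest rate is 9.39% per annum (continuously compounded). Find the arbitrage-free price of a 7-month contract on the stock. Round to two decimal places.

$271.13

PV(dividends) I = 2.07·e^(−0.0939·1/12) + 5.98·e^(−0.0939·3/12) + 9.59·e^(−0.0939·4/12) + 5.07·e^(−0.0939·5/12)
I = 2.0539 + 5.8413 + 9.2945 + 4.8755 = 22.0652
F = (S − I)·e^(rT) = (278.74 − 22.0652) · e^(0.0939·7/12)
= 256.6748 · e^0.054775 = 256.6748 × 1.056303 = $271.13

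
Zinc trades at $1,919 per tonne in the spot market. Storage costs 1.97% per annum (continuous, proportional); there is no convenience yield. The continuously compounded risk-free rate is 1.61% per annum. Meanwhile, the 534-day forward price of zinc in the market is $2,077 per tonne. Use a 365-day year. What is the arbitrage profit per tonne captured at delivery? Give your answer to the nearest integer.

Fair forward: F* = S·e^(carry·T), with carry = (r + u) = 0.0161 + 0.0197 = 0.0358
F* = 1919 · e^(0.0358 × 534/365) = 1919 · e^0.052376 = 1919 × 1.053772 = $2022.1885
Market $2077 > fair $2022.1885: forward overpriced → cash-and-carry (buy spot, short the forward).
At maturity, profit = |F_mkt − F*| = |2077 − 2022.1885| = $55 per tonne

$55 per tonne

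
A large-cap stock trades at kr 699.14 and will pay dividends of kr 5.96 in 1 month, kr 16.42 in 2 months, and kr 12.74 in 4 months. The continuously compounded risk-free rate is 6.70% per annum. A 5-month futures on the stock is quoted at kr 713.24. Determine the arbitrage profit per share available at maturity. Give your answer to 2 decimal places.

PV(dividends) I = 5.96·e^(−0.0670·1/12) + 16.42·e^(−0.0670·2/12) + 12.74·e^(−0.0670·4/12) = 34.6231
Fair futures F* = (S − I)·e^(rT) = (699.14 − 34.6231)·e^0.027917 = 664.5169 × 1.028310 = 683.3294
Market kr 713.24 > fair 683.3294: forward overpriced → cash-and-carry (borrow at r, buy the stock and collect the dividends, short the forward).
Profit at T = |F_mkt − F*| = |713.24 − 683.3294| = kr 29.91 per share

kr 29.91 per share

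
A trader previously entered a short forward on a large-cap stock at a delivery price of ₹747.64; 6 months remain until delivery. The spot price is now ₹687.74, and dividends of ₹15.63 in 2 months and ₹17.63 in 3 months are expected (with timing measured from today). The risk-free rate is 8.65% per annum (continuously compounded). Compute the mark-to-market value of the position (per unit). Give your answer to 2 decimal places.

₹60.91

PV(remaining dividends) I = 15.63·e^(−0.0865·2/12) + 17.63·e^(−0.0865·3/12) = 32.6591
Current forward F = (S − I)·e^(rT) = (687.74 − 32.6591)·e^(0.0865·6/12) = 655.0809 × 1.044199 = 684.0348
Value (long) = (F − K)·e^(−rT) = (684.0348 − 747.64) × 0.957672 = -60.9129
Short position value = −(long value) = ₹60.91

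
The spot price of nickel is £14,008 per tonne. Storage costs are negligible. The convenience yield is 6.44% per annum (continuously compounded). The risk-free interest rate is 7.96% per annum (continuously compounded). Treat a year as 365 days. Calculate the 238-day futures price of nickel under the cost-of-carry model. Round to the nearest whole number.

Net carry = r + u − y = 0.0796 + 0.0000 − 0.0644 = 0.0152
F = S·e^((r+u−y)T) = 14008 · e^(0.0152 × 238/365) = 14008 · e^0.009911
= 14008 × 1.009960 = £14,148 per tonne

£14,148 per tonne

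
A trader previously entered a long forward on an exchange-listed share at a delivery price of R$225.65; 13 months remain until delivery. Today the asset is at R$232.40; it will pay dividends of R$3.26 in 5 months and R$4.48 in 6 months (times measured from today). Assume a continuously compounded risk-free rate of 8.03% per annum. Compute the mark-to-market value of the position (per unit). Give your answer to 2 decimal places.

PV(remaining dividends) I = 3.26·e^(−0.0803·5/12) + 4.48·e^(−0.0803·6/12) = 7.4564
Current forward F = (S − I)·e^(rT) = (232.40 − 7.4564)·e^(0.0803·13/12) = 224.9436 × 1.090888 = 245.3883
Value (long) = (F − K)·e^(−rT) = (245.3883 − 225.65) × 0.916685 = 18.0938
Value = R$18.09

R$18.09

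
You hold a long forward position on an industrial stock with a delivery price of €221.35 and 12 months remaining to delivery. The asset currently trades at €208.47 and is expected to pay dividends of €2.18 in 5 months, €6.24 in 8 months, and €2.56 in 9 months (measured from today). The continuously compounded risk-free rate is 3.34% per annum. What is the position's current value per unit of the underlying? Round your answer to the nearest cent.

-€16.36

PV(remaining dividends) I = 2.18·e^(−0.0334·5/12) + 6.24·e^(−0.0334·8/12) + 2.56·e^(−0.0334·9/12) = 10.7491
Current forward F = (S − I)·e^(rT) = (208.47 − 10.7491)·e^(0.0334·12/12) = 197.7209 × 1.033964 = 204.4363
Value (long) = (F − K)·e^(−rT) = (204.4363 − 221.35) × 0.967152 = -16.3581
Value = -€16.36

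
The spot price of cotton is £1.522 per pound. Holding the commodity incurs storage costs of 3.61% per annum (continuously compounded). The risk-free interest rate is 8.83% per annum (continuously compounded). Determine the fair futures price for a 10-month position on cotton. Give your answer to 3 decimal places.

£1.688 per pound

Net carry = r + u − y = 0.0883 + 0.0361 − 0.0000 = 0.1244
F = S·e^((r+u−y)T) = 1.522 · e^(0.1244 × 10/12) = 1.522 · e^0.103667
= 1.522 × 1.109231 = £1.688 per pound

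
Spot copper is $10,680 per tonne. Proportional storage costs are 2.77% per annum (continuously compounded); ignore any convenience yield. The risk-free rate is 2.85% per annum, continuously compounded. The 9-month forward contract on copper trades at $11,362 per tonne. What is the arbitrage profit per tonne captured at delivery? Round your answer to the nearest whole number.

Fair forward: F* = S·e^(carry·T), with carry = (r + u) = 0.0285 + 0.0277 = 0.0562
F* = 10680 · e^(0.0562 × 9/12) = 10680 · e^0.042150 = 10680 × 1.043051 = $11139.7847
Market $11362 > fair $11139.7847: forward overpriced → cash-and-carry (buy spot, short the forward).
At maturity, profit = |F_mkt − F*| = |11362 − 11139.7847| = $222 per tonne

$222 per tonne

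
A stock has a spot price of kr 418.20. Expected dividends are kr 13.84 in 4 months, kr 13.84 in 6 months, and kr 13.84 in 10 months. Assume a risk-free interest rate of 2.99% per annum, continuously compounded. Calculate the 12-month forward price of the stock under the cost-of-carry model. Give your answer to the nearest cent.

PV(dividends) I = 13.84·e^(−0.0299·4/12) + 13.84·e^(−0.0299·6/12) + 13.84·e^(−0.0299·10/12)
I = 13.7027 + 13.6346 + 13.4994 = 40.8367
F = (S − I)·e^(rT) = (418.20 − 40.8367) · e^(0.0299·12/12)
= 377.3633 · e^0.029900 = 377.3633 × 1.030351 = kr 388.82

kr 388.82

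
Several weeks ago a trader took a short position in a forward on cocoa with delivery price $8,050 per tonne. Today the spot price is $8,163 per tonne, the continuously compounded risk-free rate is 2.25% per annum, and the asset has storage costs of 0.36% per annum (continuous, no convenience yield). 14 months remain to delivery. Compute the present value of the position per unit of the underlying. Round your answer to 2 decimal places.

-$355.92 per tonne

Current fair forward for the remaining 14 months: F = S·e^((r + u)·T), (r + u) = 0.0225 + 0.0036 = 0.0261
F = 8163 · e^(0.0261 × 14/12) = 8163 × 1.03091834 = 8415.3864
Value of long forward = (F − K)·e^(−rT) = (8415.3864 − 8050) · e^(−0.0225·14/12)
= 365.3864 × 0.97409154 = 355.92
Short position value = −(long value) = -$355.92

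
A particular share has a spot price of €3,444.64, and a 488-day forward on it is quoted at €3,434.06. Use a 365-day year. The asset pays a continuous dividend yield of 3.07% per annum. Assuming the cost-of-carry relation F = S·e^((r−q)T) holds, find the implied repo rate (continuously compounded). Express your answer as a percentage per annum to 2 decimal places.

From F = S·e^((r−q)T): (r − q) = ln(F/S)/T
ln(3434.06/3444.64) = ln(0.996929) = -0.003076
(r − q) = -0.003076 / (488/365) = -0.002301
r = ln(F/S)/T + q = -0.002301 + 0.0307 = 0.028399
r = 2.84%

2.84%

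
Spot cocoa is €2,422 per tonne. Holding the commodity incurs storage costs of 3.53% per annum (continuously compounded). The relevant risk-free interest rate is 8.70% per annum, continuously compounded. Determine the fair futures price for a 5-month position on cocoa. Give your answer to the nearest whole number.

€2,549 per tonne

Net carry = r + u − y = 0.0870 + 0.0353 − 0.0000 = 0.1223
F = S·e^((r+u−y)T) = 2422 · e^(0.1223 × 5/12) = 2422 · e^0.050958
= 2422 × 1.052279 = €2,549 per tonne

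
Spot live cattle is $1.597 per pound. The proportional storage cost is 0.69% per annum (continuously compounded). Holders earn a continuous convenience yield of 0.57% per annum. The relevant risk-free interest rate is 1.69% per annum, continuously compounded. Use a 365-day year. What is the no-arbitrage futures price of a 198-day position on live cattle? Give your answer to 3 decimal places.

Net carry = r + u − y = 0.0169 + 0.0069 − 0.0057 = 0.0181
F = S·e^((r+u−y)T) = 1.597 · e^(0.0181 × 198/365) = 1.597 · e^0.009819
= 1.597 × 1.009867 = $1.613 per pound

$1.613 per pound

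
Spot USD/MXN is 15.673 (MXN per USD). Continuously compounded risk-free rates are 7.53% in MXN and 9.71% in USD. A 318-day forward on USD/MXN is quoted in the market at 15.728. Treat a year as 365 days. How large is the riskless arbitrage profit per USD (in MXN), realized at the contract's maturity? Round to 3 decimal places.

0.350 per USD (in MXN)

Fair forward: F* = S·e^(carry·T), with carry = (r_MXN − r_USD) = 0.0753 − 0.0971 = -0.0218
F* = 15.673 · e^(-0.0218 × 318/365) = 15.673 · e^-0.018993 = 15.673 × 0.981186 = 15.3781
Market 15.728 > fair 15.3781: forward overpriced → cash-and-carry (buy spot, short the forward).
At maturity, profit = |F_mkt − F*| = |15.728 − 15.3781| = 0.350 per USD (in MXN)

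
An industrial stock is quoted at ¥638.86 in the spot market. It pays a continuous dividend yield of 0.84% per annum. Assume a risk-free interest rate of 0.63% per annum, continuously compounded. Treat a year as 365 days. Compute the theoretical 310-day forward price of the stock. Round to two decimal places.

F = S·e^((r − q)T) = 638.86 · e^((0.0063 − 0.0084) × 310/365)
= 638.86 · e^-0.001784 = 638.86 × 0.998218
F = ¥637.72

¥637.72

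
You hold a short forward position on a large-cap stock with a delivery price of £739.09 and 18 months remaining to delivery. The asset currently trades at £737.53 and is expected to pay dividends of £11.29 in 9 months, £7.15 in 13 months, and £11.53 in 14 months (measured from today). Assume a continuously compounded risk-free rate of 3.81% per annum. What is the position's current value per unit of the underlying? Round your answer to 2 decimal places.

-£10.63

PV(remaining dividends) I = 11.29·e^(−0.0381·9/12) + 7.15·e^(−0.0381·13/12) + 11.53·e^(−0.0381·14/12) = 28.8616
Current forward F = (S − I)·e^(rT) = (737.53 − 28.8616)·e^(0.0381·18/12) = 708.6684 × 1.058815 = 750.3487
Value (long) = (F − K)·e^(−rT) = (750.3487 − 739.09) × 0.944452 = 10.6333
Short position value = −(long value) = -£10.63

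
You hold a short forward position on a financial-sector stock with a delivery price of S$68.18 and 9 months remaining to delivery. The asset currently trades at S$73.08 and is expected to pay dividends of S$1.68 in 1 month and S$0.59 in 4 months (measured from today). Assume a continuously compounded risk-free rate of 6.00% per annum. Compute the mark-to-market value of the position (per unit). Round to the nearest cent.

-S$5.65

PV(remaining dividends) I = 1.68·e^(−0.0600·1/12) + 0.59·e^(−0.0600·4/12) = 2.2499
Current forward F = (S − I)·e^(rT) = (73.08 − 2.2499)·e^(0.0600·9/12) = 70.8301 × 1.046028 = 74.0903
Value (long) = (F − K)·e^(−rT) = (74.0903 − 68.18) × 0.955997 = 5.6502
Short position value = −(long value) = -S$5.65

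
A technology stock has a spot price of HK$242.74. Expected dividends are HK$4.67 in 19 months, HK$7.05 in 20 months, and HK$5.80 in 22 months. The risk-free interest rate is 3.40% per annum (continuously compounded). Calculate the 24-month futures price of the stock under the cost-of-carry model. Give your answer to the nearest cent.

HK$242.12

PV(dividends) I = 4.67·e^(−0.0340·19/12) + 7.05·e^(−0.0340·20/12) + 5.80·e^(−0.0340·22/12)
I = 4.4252 + 6.6616 + 5.4495 = 16.5363
F = (S − I)·e^(rT) = (242.74 − 16.5363) · e^(0.0340·24/12)
= 226.2037 · e^0.068000 = 226.2037 × 1.070365 = HK$242.12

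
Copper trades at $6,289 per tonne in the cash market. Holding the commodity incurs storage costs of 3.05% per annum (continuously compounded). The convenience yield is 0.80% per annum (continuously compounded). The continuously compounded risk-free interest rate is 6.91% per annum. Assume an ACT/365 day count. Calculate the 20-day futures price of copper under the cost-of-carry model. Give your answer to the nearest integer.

$6,321 per tonne

Net carry = r + u − y = 0.0691 + 0.0305 − 0.0080 = 0.0916
F = S·e^((r+u−y)T) = 6289 · e^(0.0916 × 20/365) = 6289 · e^0.005019
= 6289 × 1.005032 = $6,321 per tonne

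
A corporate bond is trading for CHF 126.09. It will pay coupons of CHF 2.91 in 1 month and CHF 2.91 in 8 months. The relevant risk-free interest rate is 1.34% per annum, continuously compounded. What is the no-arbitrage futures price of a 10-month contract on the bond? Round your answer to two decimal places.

PV(coupons) I = 2.91·e^(−0.0134·1/12) + 2.91·e^(−0.0134·8/12)
I = 2.9068 + 2.8841 = 5.7909
F = (S − I)·e^(rT) = (126.09 − 5.7909) · e^(0.0134·10/12)
= 120.2991 · e^0.011167 = 120.2991 × 1.011230 = CHF 121.65

CHF 121.65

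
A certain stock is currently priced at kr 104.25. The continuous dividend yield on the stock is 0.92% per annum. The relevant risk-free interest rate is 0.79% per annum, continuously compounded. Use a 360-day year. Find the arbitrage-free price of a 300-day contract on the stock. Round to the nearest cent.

kr 104.14

F = S·e^((r − q)T) = 104.25 · e^((0.0079 − 0.0092) × 300/360)
= 104.25 · e^-0.001083 = 104.25 × 0.998918
F = kr 104.14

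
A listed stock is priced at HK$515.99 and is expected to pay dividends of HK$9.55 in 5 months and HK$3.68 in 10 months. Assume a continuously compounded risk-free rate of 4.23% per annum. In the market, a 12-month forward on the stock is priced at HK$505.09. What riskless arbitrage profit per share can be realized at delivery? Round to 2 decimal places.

PV(dividends) I = 9.55·e^(−0.0423·5/12) + 3.68·e^(−0.0423·10/12) = 12.9357
Fair forward F* = (S − I)·e^(rT) = (515.99 − 12.9357)·e^0.042300 = 503.0543 × 1.043207 = 524.7898
Market HK$505.09 < fair 524.7898: forward underpriced → reverse cash-and-carry (short the stock, invest proceeds at r, pay the dividends, go long the forward).
Profit at T = |F_mkt − F*| = |505.09 − 524.7898| = HK$19.70 per share

HK$19.70 per share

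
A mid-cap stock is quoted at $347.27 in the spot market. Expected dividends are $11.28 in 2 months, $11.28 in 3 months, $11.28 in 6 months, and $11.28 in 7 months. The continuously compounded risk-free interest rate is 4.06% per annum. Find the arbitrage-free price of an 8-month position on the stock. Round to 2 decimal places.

PV(dividends) I = 11.28·e^(−0.0406·2/12) + 11.28·e^(−0.0406·3/12) + 11.28·e^(−0.0406·6/12) + 11.28·e^(−0.0406·7/12)
I = 11.2039 + 11.1661 + 11.0533 + 11.0160 = 44.4393
F = (S − I)·e^(rT) = (347.27 − 44.4393) · e^(0.0406·8/12)
= 302.8307 · e^0.027067 = 302.8307 × 1.027437 = $311.14

$311.14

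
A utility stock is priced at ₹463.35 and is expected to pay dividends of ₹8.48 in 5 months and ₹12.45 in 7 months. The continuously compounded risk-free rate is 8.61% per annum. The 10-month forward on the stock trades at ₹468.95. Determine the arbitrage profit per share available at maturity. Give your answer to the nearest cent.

₹7.36 per share

PV(dividends) I = 8.48·e^(−0.0861·5/12) + 12.45·e^(−0.0861·7/12) = 20.0213
Fair forward F* = (S − I)·e^(rT) = (463.35 − 20.0213)·e^0.071750 = 443.3287 × 1.074387 = 476.3066
Market ₹468.95 < fair 476.3066: forward underpriced → reverse cash-and-carry (short the stock, invest proceeds at r, pay the dividends, go long the forward).
Profit at T = |F_mkt − F*| = |468.95 − 476.3066| = ₹7.36 per share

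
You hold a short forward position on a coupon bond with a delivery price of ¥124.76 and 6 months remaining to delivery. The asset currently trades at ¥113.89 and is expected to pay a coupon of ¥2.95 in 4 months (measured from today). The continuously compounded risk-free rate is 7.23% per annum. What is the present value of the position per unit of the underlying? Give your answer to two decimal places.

PV(remaining coupons) I = 2.95·e^(−0.0723·4/12) = 2.8798
Current forward F = (S − I)·e^(rT) = (113.89 − 2.8798)·e^(0.0723·6/12) = 111.0102 × 1.036811 = 115.0966
Value (long) = (F − K)·e^(−rT) = (115.0966 − 124.76) × 0.964496 = -9.3203
Short position value = −(long value) = ¥9.32

¥9.32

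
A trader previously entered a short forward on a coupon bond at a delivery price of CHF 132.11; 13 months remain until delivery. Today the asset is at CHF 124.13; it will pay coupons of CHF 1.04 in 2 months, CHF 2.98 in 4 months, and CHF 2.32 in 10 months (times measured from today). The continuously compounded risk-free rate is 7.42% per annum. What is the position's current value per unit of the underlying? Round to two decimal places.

CHF 3.89

PV(remaining coupons) I = 1.04·e^(−0.0742·2/12) + 2.98·e^(−0.0742·4/12) + 2.32·e^(−0.0742·10/12) = 6.1153
Current forward F = (S − I)·e^(rT) = (124.13 − 6.1153)·e^(0.0742·13/12) = 118.0147 × 1.083702 = 127.8928
Value (long) = (F − K)·e^(−rT) = (127.8928 − 132.11) × 0.922763 = -3.8915
Short position value = −(long value) = CHF 3.89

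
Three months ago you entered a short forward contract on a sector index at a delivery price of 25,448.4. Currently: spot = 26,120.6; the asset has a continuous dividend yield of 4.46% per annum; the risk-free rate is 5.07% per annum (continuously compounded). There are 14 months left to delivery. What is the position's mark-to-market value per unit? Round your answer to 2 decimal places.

-809.43

Current fair forward for the remaining 14 months: F = S·e^((r − q)·T), (r − q) = 0.0507 − 0.0446 = 0.0061
F = 26120.6 · e^(0.0061 × 14/12) = 26120.6 × 1.00714205 = 26307.1546
Value of long forward = (F − K)·e^(−rT) = (26307.1546 − 25448.4) · e^(−0.0507·14/12)
= 858.7546 × 0.94256537 = 809.43
Short position value = −(long value) = -809.43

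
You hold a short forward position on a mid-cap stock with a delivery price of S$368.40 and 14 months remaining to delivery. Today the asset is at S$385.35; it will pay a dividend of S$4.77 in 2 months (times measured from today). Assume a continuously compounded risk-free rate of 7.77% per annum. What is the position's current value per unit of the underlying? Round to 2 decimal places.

-S$44.17

PV(remaining dividends) I = 4.77·e^(−0.0777·2/12) = 4.7086
Current forward F = (S − I)·e^(rT) = (385.35 − 4.7086)·e^(0.0777·14/12) = 380.6414 × 1.094886 = 416.7589
Value (long) = (F − K)·e^(−rT) = (416.7589 − 368.40) × 0.913337 = 44.1680
Short position value = −(long value) = -S$44.17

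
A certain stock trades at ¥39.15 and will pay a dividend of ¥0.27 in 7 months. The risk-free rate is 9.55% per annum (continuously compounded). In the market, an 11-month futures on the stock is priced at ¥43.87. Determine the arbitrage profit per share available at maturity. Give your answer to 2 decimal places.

¥1.42 per share

PV(dividends) I = 0.27·e^(−0.0955·7/12) = 0.2554
Fair futures F* = (S − I)·e^(rT) = (39.15 − 0.2554)·e^0.087542 = 38.8946 × 1.091488 = 42.4530
Market ¥43.87 > fair 42.4530: forward overpriced → cash-and-carry (borrow at r, buy the stock and collect the dividends, short the forward).
Profit at T = |F_mkt − F*| = |43.87 − 42.4530| = ¥1.42 per share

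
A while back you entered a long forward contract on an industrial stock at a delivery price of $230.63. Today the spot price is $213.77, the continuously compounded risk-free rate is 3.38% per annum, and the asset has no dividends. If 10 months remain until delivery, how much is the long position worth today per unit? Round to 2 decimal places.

Current fair forward for the remaining 10 months: F = S·e^(r·T), r = 0.0338
F = 213.77 · e^(0.0338 × 10/12) = 213.77 × 1.028567 = 219.8768
Value of long forward = (F − K)·e^(−rT) = (219.8768 − 230.63) · e^(−0.0338·10/12)
= -10.7532 × 0.972226 = -10.45

-$10.45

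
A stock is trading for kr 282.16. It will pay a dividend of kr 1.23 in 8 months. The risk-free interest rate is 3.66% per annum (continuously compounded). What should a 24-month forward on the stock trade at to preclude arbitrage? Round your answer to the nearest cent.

kr 302.30

PV(dividends) I = 1.23·e^(−0.0366·8/12)
I = 1.2004
F = (S − I)·e^(rT) = (282.16 − 1.2004) · e^(0.0366·24/12)
= 280.9596 · e^0.073200 = 280.9596 × 1.075946 = kr 302.30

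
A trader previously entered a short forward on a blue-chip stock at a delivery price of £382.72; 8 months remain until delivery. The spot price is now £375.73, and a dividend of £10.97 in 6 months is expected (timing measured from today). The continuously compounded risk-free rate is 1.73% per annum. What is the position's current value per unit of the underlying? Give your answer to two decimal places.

£13.48

PV(remaining dividends) I = 10.97·e^(−0.0173·6/12) = 10.8755
Current forward F = (S − I)·e^(rT) = (375.73 − 10.8755)·e^(0.0173·8/12) = 364.8545 × 1.011600 = 369.0868
Value (long) = (F − K)·e^(−rT) = (369.0868 − 382.72) × 0.988533 = -13.4769
Short position value = −(long value) = £13.48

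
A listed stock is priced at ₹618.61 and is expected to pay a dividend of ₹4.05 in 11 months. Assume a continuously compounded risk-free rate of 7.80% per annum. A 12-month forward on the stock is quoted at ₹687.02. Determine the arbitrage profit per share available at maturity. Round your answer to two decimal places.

₹22.30 per share

PV(dividends) I = 4.05·e^(−0.0780·11/12) = 3.7705
Fair forward F* = (S − I)·e^(rT) = (618.61 − 3.7705)·e^0.078000 = 614.8395 × 1.081123 = 664.7171
Market ₹687.02 > fair 664.7171: forward overpriced → cash-and-carry (borrow at r, buy the stock and collect the dividends, short the forward).
Profit at T = |F_mkt − F*| = |687.02 − 664.7171| = ₹22.30 per share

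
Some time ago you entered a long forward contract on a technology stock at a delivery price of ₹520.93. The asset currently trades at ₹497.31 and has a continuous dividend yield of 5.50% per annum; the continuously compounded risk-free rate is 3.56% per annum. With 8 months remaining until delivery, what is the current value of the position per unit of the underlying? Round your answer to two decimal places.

Current fair forward for the remaining 8 months: F = S·e^((r − q)·T), (r − q) = 0.0356 − 0.0550 = -0.0194
F = 497.31 · e^(-0.0194 × 8/12) = 497.31 × 0.987150 = 490.9196
Value of long forward = (F − K)·e^(−rT) = (490.9196 − 520.93) · e^(−0.0356·8/12)
= -30.0104 × 0.976546 = -29.31

-₹29.31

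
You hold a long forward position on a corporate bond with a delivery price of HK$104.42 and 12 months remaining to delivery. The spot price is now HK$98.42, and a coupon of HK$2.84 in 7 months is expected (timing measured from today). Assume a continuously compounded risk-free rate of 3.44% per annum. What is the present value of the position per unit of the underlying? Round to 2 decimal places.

-HK$5.25

PV(remaining coupons) I = 2.84·e^(−0.0344·7/12) = 2.7836
Current forward F = (S − I)·e^(rT) = (98.42 − 2.7836)·e^(0.0344·12/12) = 95.6364 × 1.034999 = 98.9836
Value (long) = (F − K)·e^(−rT) = (98.9836 − 104.42) × 0.966185 = -5.2526
Value = -HK$5.25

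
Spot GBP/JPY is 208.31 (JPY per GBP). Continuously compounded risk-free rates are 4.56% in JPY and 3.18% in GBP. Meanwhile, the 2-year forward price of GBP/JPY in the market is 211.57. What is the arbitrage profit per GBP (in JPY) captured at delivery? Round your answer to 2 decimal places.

Fair forward: F* = S·e^(carry·T), with carry = (r_JPY − r_GBP) = 0.0456 − 0.0318 = 0.0138
F* = 208.31 · e^(0.0138 × 2) = 208.31 · e^0.027600 = 208.31 × 1.027984 = 214.1393
Market 211.57 < fair 214.1393: forward underpriced → reverse cash-and-carry (short spot, go long the forward).
At maturity, profit = |F_mkt − F*| = |211.57 − 214.1393| = 2.57 per GBP (in JPY)

2.57 per GBP (in JPY)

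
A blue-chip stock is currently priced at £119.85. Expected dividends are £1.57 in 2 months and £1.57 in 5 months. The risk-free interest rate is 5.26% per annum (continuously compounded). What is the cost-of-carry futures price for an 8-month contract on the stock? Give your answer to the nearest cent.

£120.92

PV(dividends) I = 1.57·e^(−0.0526·2/12) + 1.57·e^(−0.0526·5/12)
I = 1.5563 + 1.5360 = 3.0923
F = (S − I)·e^(rT) = (119.85 − 3.0923) · e^(0.0526·8/12)
= 116.7577 · e^0.035067 = 116.7577 × 1.035689 = £120.92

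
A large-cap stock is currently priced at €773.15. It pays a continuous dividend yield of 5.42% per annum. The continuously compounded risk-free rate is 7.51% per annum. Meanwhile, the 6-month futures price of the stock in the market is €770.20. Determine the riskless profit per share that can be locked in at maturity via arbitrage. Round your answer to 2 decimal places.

Fair futures: F* = S·e^(carry·T), with carry = (r − q) = 0.0751 − 0.0542 = 0.0209
F* = 773.15 · e^(0.0209 × 6/12) = 773.15 · e^0.010450 = 773.15 × 1.010505 = €781.2719
Market €770.20 < fair €781.2719: forward underpriced → reverse cash-and-carry (short spot, go long the forward).
At maturity, profit = |F_mkt − F*| = |770.20 − 781.2719| = €11.07 per share

€11.07 per share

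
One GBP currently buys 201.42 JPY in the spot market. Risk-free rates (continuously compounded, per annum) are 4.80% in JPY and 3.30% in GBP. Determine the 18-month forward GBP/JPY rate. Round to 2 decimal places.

F = S·e^((r_JPY − r_GBP)T) = 201.42 · e^((0.0480 − 0.0330) × 18/12)
= 201.42 · e^0.022500 = 201.42 × 1.022755
F = 206.00 JPY per GBP

206.00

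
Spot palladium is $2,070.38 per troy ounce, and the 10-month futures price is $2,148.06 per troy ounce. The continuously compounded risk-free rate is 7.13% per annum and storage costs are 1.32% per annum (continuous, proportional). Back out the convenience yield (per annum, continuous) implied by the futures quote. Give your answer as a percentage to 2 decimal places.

4.03%

F = S·e^((r+u−y)T) ⇒ (r+u−y) = ln(F/S)/T
ln(2148.06/2070.38) = 0.036833; /T ⇒ 0.044200
y = r + u − ln(F/S)/T = 0.0713 + 0.0132 − 0.044200 = 0.040300
y = 4.03%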